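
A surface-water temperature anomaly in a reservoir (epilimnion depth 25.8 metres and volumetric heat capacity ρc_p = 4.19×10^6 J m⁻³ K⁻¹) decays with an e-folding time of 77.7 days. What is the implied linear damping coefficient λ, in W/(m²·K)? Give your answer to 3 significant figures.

Areal heat capacity C = ρc_p × D = 4.19×10^6 × 25.8 = 1.08×10^8 J m⁻² K⁻¹.
τ = 77.7 days = 6.71×10^6 s.
λ = C / τ = 1.08×10^8 / 6.71×10^6 = 16.1 W/(m²·K).

16.1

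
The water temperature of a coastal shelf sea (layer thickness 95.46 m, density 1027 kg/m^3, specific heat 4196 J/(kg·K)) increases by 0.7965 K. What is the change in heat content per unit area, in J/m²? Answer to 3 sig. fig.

3.28×10^8

Areal heat capacity C = ρ c_p D = 1027 × 4196 × 95.46 = 4.11×10^8 J m⁻² K⁻¹.
ΔQ = C ΔT = 4.11×10^8 × 0.7965 = 3.28×10^8 J/m².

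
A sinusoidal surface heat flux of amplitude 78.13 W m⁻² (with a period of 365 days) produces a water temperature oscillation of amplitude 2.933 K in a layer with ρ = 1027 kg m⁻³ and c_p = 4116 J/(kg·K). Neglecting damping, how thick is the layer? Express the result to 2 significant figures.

32 m

ω = 2π / 3.15×10^7 s = 1.99×10^-7 s⁻¹.
Required C = F₀ / (A ω) = 78.13 / (2.933 × 1.99×10^-7) = 1.34×10^8 J/(m²·K).
D = C / (ρ c_p) = 1.34×10^8 / (1027 × 4116) = 31.6 m.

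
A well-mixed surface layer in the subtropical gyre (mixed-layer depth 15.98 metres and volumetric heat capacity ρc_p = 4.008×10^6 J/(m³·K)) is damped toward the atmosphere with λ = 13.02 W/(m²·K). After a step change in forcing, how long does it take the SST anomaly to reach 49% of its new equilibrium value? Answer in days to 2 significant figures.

38 days

Areal heat capacity C = ρc_p × D = 4.008×10^6 × 15.98 = 6.40×10^7 J/(m^2 K).
τ = C / λ = 6.40×10^7 / 13.02 = 4.92×10^6 s.
Fraction reached: 1 − e^(−t/τ) = 0.49 ⇒ t = −τ ln(1 − 0.49) = τ × 0.673.
t = 3.31×10^6 s = 38.3 days.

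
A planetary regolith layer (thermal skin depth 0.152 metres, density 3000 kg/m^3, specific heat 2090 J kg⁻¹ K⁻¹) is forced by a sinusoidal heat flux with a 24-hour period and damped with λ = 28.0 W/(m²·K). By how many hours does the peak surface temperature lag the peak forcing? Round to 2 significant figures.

4.5 hours

Areal heat capacity C = ρ c_p D = 3000 × 2090 × 0.152 = 9.53×10^5 J/(m^2 K).
ω = 2π / 86400 s = 7.27×10^-5 s⁻¹.
Phase lag φ = arctan(Cω/λ) = arctan(69.3/28.0) = 1.19 rad.
Time lag = φ / ω = 1.19 / 7.27×10^-5 = 16300 s = 4.53 hours.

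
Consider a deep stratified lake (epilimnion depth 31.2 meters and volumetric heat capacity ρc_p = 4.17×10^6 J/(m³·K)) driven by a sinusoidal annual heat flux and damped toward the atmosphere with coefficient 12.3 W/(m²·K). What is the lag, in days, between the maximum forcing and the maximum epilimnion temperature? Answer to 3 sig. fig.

65.5 days

Areal heat capacity C = ρc_p × D = 4.17×10^6 × 31.2 = 1.30×10^8 J/(m^2 K).
ω = 2π / 3.15×10^7 s = 1.99×10^-7 s⁻¹.
Phase lag φ = arctan(Cω/λ) = arctan(25.9/12.3) = 1.13 rad.
Time lag = φ / ω = 1.13 / 1.99×10^-7 = 5.66×10^6 s = 65.5 days.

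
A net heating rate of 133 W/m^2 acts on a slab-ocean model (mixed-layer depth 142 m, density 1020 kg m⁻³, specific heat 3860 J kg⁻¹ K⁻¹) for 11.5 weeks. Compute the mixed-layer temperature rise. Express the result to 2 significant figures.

1.7 K

Areal heat capacity C = ρ c_p D = 1020 × 3860 × 142 = 5.59×10^8 J m⁻² K⁻¹.
Net heat input Q = F Δt = 133 × (11.5 weeks × 6.048×10^5 s/week) = 9.25×10^8 J/m².
ΔT = Q / C = 9.25×10^8 / 5.59×10^8 = 1.65 K.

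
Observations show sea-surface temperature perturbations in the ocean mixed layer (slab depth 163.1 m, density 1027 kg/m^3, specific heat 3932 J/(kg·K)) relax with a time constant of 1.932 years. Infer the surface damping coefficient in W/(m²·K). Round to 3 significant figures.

Areal heat capacity C = ρ c_p D = 1027 × 3932 × 163.1 = 6.59×10^8 J/(m^2 K).
τ = 1.932 years = 6.10×10^7 s.
λ = C / τ = 6.59×10^8 / 6.10×10^7 = 10.8 W/(m²·K).

10.8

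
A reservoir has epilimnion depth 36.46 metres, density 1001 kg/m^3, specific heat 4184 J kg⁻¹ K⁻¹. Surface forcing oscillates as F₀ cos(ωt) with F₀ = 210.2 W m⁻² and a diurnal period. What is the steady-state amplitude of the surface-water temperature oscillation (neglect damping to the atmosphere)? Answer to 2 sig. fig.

0.019 K

Areal heat capacity C = ρ c_p D = 1001 × 4184 × 36.46 = 1.53×10^8 J/(m^2 K).
Angular frequency ω = 2π / T = 2π / 86400 s = 7.27×10^-5 s⁻¹.
Cω = 1.53×10^8 × 7.27×10^-5 = 11100 W/(m²·K).
Amplitude A = F₀ / (Cω) = 210.2 / 11100 = 0.0189 K.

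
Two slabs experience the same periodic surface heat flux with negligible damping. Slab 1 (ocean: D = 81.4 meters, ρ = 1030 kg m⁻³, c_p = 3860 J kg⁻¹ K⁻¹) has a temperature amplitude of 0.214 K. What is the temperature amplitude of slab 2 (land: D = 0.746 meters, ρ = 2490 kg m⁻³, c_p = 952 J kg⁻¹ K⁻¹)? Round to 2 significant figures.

C_ocean = 3.24×10^8 J/(m²·K); C_land = 1.77×10^6 J/(m²·K).
A ∝ 1/C ⇒ A_land = A_ocean × C_ocean/C_land = 0.214 × 183 = 39.2 K.

39 K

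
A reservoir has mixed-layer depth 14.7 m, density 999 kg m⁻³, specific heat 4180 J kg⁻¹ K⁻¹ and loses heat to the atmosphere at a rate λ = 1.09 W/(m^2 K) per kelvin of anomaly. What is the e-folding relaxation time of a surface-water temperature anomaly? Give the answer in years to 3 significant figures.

1.78 years

Areal heat capacity C = ρ c_p D = 999 × 4180 × 14.7 = 6.14×10^7 J m⁻² K⁻¹.
Relaxation time τ = C / λ = 6.14×10^7 / 1.09 = 5.63×10^7 s.
In years: 5.63×10^7 s / (3.156×10^7 s/year) = 1.78 years.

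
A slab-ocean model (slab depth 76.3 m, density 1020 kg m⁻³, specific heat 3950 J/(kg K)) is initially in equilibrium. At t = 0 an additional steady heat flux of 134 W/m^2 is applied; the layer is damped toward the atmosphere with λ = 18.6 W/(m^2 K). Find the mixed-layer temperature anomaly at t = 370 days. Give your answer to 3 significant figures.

6.16 K

Areal heat capacity C = ρ c_p D = 1020 × 3950 × 76.3 = 3.07×10^8 J m⁻² K⁻¹.
τ = C / λ = 3.07×10^8 / 18.6 = 1.65×10^7 s.
Equilibrium anomaly ΔT_eq = F / λ = 134 / 18.6 = 7.20 K.
t = 370 days = 3.20×10^7 s, so t/τ = 1.93.
ΔT(t) = ΔT_eq (1 − e^(−t/τ)) = 7.20 × (1 − e^−1.93) = 6.16 K.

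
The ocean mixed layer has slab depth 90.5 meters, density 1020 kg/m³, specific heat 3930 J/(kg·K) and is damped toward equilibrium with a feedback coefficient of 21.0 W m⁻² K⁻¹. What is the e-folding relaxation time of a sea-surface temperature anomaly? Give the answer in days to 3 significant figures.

Areal heat capacity C = ρ c_p D = 1020 × 3930 × 90.5 = 3.63×10^8 J m⁻² K⁻¹.
Relaxation time τ = C / λ = 3.63×10^8 / 21.0 = 1.73×10^7 s.
In days: 1.73×10^7 s / (86400 s/day) = 200 days.

200 days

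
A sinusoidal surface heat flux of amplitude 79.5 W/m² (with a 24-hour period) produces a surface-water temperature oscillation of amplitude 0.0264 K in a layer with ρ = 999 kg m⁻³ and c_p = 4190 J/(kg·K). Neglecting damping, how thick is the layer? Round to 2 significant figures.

ω = 2π / 86400 s = 7.27×10^-5 s⁻¹.
Required C = F₀ / (A ω) = 79.5 / (0.0264 × 7.27×10^-5) = 4.14×10^7 J/(m²·K).
D = C / (ρ c_p) = 4.14×10^7 / (999 × 4190) = 9.89 m.

9.9 m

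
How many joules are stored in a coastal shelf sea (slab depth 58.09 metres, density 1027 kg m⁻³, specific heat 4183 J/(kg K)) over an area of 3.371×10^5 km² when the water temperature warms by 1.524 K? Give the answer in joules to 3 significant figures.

Areal heat capacity C = ρ c_p D = 1027 × 4183 × 58.09 = 2.50×10^8 J m⁻² K⁻¹.
Heat per unit area: q = C ΔT = 2.50×10^8 × 1.524 = 3.80×10^8 J/m².
Total heat: Q = q × A = 3.80×10^8 × (3.371×10^5 × 10⁶ m²) = 1.28×10^20 J.

1.28×10^20 J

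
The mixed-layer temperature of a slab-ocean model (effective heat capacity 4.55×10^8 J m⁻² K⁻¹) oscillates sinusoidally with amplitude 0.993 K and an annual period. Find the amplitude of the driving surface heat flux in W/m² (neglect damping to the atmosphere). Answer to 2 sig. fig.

Areal heat capacity C = 4.55×10^8 J m⁻² K⁻¹ (given).
ω = 2π / 3.15×10^7 s = 1.99×10^-7 s⁻¹.
Cω = 4.55×10^8 × 1.99×10^-7 = 90.7 W/(m²·K).
F₀ = A × Cω = 0.993 × 90.7 = 90.0 W/m².

90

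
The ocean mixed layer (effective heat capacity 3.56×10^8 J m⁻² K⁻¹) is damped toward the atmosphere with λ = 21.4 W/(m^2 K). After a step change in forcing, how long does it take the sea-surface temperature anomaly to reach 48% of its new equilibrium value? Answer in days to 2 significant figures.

130 days

Areal heat capacity C = 3.56×10^8 J m⁻² K⁻¹ (given).
τ = C / λ = 3.56×10^8 / 21.4 = 1.66×10^7 s.
Fraction reached: 1 − e^(−t/τ) = 0.48 ⇒ t = −τ ln(1 − 0.48) = τ × 0.654.
t = 1.09×10^7 s = 126 days.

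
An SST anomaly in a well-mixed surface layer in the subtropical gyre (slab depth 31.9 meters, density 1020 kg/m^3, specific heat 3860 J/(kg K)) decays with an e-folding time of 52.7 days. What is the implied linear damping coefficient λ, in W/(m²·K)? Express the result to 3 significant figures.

27.6

Areal heat capacity C = ρ c_p D = 1020 × 3860 × 31.9 = 1.26×10^8 J/(m²·K).
τ = 52.7 days = 4.55×10^6 s.
λ = C / τ = 1.26×10^8 / 4.55×10^6 = 27.6 W/(m²·K).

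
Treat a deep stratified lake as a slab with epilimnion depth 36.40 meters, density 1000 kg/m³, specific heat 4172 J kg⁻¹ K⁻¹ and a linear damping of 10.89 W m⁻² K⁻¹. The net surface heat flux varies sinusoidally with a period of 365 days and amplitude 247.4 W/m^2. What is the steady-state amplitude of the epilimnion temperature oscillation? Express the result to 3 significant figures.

7.69 K

Areal heat capacity C = ρ c_p D = 1000 × 4172 × 36.40 = 1.52×10^8 J/(m^2 K).
Angular frequency ω = 2π / T = 2π / 3.15×10^7 s = 1.99×10^-7 s⁻¹.
√((Cω)² + λ²) = √((30.3)² + 10.89²) = 32.2 W/(m²·K).
Amplitude A = F₀ / √((Cω)²+λ²) = 247.4 / 32.2 = 7.69 K.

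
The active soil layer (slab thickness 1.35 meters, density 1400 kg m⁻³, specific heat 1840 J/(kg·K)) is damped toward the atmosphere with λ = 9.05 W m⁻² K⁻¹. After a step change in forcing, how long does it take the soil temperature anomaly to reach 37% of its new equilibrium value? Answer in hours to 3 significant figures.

Areal heat capacity C = ρ c_p D = 1400 × 1840 × 1.35 = 3.48×10^6 J/(m^2 K).
τ = C / λ = 3.48×10^6 / 9.05 = 3.84×10^5 s.
Fraction reached: 1 − e^(−t/τ) = 0.37 ⇒ t = −τ ln(1 − 0.37) = τ × 0.462.
t = 1.78×10^5 s = 49.3 hours.

49.3 hours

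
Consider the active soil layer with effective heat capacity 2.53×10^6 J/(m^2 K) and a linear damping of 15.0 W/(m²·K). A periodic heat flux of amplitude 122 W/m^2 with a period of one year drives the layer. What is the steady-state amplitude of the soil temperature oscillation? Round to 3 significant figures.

Areal heat capacity C = 2.53×10^6 J/(m^2 K) (given).
Angular frequency ω = 2π / T = 2π / 3.15×10^7 s = 1.99×10^-7 s⁻¹.
√((Cω)² + λ²) = √((0.504)² + 15.0²) = 15.0 W/(m²·K).
Amplitude A = F₀ / √((Cω)²+λ²) = 122 / 15.0 = 8.13 K.

8.13 K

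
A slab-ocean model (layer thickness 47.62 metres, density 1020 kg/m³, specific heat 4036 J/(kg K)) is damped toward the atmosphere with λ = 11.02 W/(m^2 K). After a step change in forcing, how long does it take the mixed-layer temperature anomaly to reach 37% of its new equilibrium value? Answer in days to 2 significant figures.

Areal heat capacity C = ρ c_p D = 1020 × 4036 × 47.62 = 1.96×10^8 J/(m^2 K).
τ = C / λ = 1.96×10^8 / 11.02 = 1.78×10^7 s.
Fraction reached: 1 − e^(−t/τ) = 0.37 ⇒ t = −τ ln(1 − 0.37) = τ × 0.462.
t = 8.22×10^6 s = 95.1 days.

95 days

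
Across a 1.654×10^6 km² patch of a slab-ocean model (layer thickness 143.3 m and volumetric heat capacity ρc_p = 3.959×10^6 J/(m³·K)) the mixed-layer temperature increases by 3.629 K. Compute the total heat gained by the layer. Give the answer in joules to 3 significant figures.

Areal heat capacity C = ρc_p × D = 3.959×10^6 × 143.3 = 5.67×10^8 J/(m^2 K).
Heat per unit area: q = C ΔT = 5.67×10^8 × 3.629 = 2.06×10^9 J/m².
Total heat: Q = q × A = 2.06×10^9 × (1.654×10^6 × 10⁶ m²) = 3.41×10^21 J.

3.41×10^21 J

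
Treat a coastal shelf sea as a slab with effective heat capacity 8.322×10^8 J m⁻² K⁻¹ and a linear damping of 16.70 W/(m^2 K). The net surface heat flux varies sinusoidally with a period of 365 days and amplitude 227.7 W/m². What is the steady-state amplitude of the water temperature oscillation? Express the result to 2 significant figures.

1.4 K

Areal heat capacity C = 8.322×10^8 J m⁻² K⁻¹ (given).
Angular frequency ω = 2π / T = 2π / 3.15×10^7 s = 1.99×10^-7 s⁻¹.
√((Cω)² + λ²) = √((166)² + 16.70²) = 167 W/(m²·K).
Amplitude A = F₀ / √((Cω)²+λ²) = 227.7 / 167 = 1.37 K.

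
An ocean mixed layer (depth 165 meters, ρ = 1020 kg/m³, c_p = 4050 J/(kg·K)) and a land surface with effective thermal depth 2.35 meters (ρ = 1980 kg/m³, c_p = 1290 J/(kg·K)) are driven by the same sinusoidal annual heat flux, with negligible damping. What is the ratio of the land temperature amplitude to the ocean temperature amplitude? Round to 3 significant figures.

114

C_ocean = 1020 × 4050 × 165 = 6.82×10^8 J/(m²·K).
C_land = 1980 × 1290 × 2.35 = 6.00×10^6 J/(m²·K).
Undamped amplitude ∝ 1/C, so A_land/A_ocean = C_ocean/C_land = 114.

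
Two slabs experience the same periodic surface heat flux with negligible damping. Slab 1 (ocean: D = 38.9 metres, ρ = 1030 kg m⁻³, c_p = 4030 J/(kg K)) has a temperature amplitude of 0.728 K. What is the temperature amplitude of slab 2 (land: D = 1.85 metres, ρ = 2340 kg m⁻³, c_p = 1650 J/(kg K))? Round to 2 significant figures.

16 K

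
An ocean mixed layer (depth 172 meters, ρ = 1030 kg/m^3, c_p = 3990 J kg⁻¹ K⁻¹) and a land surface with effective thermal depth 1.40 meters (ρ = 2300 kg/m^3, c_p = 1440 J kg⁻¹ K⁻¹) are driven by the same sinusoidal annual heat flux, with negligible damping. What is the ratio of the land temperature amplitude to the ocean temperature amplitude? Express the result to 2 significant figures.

C_ocean = 1030 × 3990 × 172 = 7.07×10^8 J/(m²·K).
C_land = 2300 × 1440 × 1.40 = 4.64×10^6 J/(m²·K).
Undamped amplitude ∝ 1/C, so A_land/A_ocean = C_ocean/C_land = 152.

150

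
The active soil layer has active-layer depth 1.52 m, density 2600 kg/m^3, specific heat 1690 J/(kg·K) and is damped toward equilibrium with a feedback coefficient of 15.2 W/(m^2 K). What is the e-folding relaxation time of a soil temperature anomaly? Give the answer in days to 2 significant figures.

Areal heat capacity C = ρ c_p D = 2600 × 1690 × 1.52 = 6.68×10^6 J/(m^2 K).
Relaxation time τ = C / λ = 6.68×10^6 / 15.2 = 4.39×10^5 s.
In days: 4.39×10^5 s / (86400 s/day) = 5.09 days.

5.1 days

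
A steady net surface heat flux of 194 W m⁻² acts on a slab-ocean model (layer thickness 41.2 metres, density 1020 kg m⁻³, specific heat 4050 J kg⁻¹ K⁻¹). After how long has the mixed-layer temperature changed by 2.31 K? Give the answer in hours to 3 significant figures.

Areal heat capacity C = ρ c_p D = 1020 × 4050 × 41.2 = 1.70×10^8 J/(m²·K).
Time required: Δt = C ΔT / F = 1.70×10^8 × 2.31 / 194 = 2.03×10^6 s.
In hours: 2.03×10^6 s / (3600 s/hour) = 563 hours.

563 hours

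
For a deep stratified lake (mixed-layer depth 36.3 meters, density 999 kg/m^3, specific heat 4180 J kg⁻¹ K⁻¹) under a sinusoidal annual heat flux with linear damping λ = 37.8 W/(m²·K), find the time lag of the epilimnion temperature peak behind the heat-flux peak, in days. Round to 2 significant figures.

39 days

Areal heat capacity C = ρ c_p D = 999 × 4180 × 36.3 = 1.52×10^8 J m⁻² K⁻¹.
ω = 2π / 3.15×10^7 s = 1.99×10^-7 s⁻¹.
Phase lag φ = arctan(Cω/λ) = arctan(30.2/37.8) = 0.674 rad.
Time lag = φ / ω = 0.674 / 1.99×10^-7 = 3.38×10^6 s = 39.2 days.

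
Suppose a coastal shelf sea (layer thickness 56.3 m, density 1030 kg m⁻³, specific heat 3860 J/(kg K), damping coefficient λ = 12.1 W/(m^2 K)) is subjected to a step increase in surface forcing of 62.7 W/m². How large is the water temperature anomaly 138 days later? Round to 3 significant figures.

Areal heat capacity C = ρ c_p D = 1030 × 3860 × 56.3 = 2.24×10^8 J/(m²·K).
τ = C / λ = 2.24×10^8 / 12.1 = 1.85×10^7 s.
Equilibrium anomaly ΔT_eq = F / λ = 62.7 / 12.1 = 5.18 K.
t = 138 days = 1.19×10^7 s, so t/τ = 0.645.
ΔT(t) = ΔT_eq (1 − e^(−t/τ)) = 5.18 × (1 − e^−0.645) = 2.46 K.

2.46 K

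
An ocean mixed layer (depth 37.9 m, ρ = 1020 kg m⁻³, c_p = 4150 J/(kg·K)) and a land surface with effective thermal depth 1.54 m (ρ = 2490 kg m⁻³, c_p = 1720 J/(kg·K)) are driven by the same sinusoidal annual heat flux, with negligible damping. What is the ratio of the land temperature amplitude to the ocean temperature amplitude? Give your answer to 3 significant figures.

C_ocean = 1020 × 4150 × 37.9 = 1.60×10^8 J/(m²·K).
C_land = 2490 × 1720 × 1.54 = 6.60×10^6 J/(m²·K).
Undamped amplitude ∝ 1/C, so A_land/A_ocean = C_ocean/C_land = 24.3.

24.3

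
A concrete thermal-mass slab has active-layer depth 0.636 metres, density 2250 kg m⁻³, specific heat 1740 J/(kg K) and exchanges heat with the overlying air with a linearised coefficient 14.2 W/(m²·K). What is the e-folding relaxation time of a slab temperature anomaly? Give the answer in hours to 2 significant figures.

49 hours

Areal heat capacity C = ρ c_p D = 2250 × 1740 × 0.636 = 2.49×10^6 J m⁻² K⁻¹.
Relaxation time τ = C / λ = 2.49×10^6 / 14.2 = 1.75×10^5 s.
In hours: 1.75×10^5 s / (3600 s/hour) = 48.7 hours.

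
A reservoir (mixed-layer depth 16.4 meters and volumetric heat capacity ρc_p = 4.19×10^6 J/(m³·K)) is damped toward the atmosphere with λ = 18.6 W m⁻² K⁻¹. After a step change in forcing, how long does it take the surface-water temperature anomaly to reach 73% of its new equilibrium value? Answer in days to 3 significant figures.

Areal heat capacity C = ρc_p × D = 4.19×10^6 × 16.4 = 6.87×10^7 J/(m²·K).
τ = C / λ = 6.87×10^7 / 18.6 = 3.69×10^6 s.
Fraction reached: 1 − e^(−t/τ) = 0.73 ⇒ t = −τ ln(1 − 0.73) = τ × 1.31.
t = 4.84×10^6 s = 56.0 days.

56.0 days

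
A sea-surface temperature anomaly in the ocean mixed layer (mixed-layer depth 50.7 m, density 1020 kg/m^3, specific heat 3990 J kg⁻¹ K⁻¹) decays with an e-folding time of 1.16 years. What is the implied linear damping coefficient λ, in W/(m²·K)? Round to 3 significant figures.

Areal heat capacity C = ρ c_p D = 1020 × 3990 × 50.7 = 2.06×10^8 J/(m^2 K).
τ = 1.16 years = 3.66×10^7 s.
λ = C / τ = 2.06×10^8 / 3.66×10^7 = 5.64 W/(m²·K).

5.64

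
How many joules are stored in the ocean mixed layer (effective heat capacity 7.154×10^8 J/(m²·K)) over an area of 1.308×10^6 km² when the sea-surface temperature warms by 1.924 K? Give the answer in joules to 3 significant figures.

1.80×10^21 J

Areal heat capacity C = 7.154×10^8 J/(m²·K) (given).
Heat per unit area: q = C ΔT = 7.15×10^8 × 1.924 = 1.38×10^9 J/m².
Total heat: Q = q × A = 1.38×10^9 × (1.308×10^6 × 10⁶ m²) = 1.80×10^21 J.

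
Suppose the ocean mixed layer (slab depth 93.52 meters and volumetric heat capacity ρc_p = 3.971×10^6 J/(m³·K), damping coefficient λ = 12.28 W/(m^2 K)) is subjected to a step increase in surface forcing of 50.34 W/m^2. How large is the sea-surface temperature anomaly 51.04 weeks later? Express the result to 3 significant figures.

Areal heat capacity C = ρc_p × D = 3.971×10^6 × 93.52 = 3.71×10^8 J m⁻² K⁻¹.
τ = C / λ = 3.71×10^8 / 12.28 = 3.02×10^7 s.
Equilibrium anomaly ΔT_eq = F / λ = 50.34 / 12.28 = 4.10 K.
t = 51.04 weeks = 3.09×10^7 s, so t/τ = 1.02.
ΔT(t) = ΔT_eq (1 − e^(−t/τ)) = 4.10 × (1 − e^−1.02) = 2.62 K.

2.62 K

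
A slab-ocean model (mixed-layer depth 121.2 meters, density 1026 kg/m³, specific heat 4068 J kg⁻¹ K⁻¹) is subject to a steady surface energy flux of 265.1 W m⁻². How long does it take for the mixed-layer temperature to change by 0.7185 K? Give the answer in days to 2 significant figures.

16 days

Areal heat capacity C = ρ c_p D = 1026 × 4068 × 121.2 = 5.06×10^8 J m⁻² K⁻¹.
Time required: Δt = C ΔT / F = 5.06×10^8 × 0.7185 / 265.1 = 1.37×10^6 s.
In days: 1.37×10^6 s / (86400 s/day) = 15.9 days.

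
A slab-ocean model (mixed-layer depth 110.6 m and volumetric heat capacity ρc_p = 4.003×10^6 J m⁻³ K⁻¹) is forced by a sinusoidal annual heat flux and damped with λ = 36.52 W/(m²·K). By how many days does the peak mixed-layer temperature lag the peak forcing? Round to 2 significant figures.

68 days

Areal heat capacity C = ρc_p × D = 4.003×10^6 × 110.6 = 4.43×10^8 J/(m²·K).
ω = 2π / 3.15×10^7 s = 1.99×10^-7 s⁻¹.
Phase lag φ = arctan(Cω/λ) = arctan(88.2/36.52) = 1.18 rad.
Time lag = φ / ω = 1.18 / 1.99×10^-7 = 5.91×10^6 s = 68.4 days.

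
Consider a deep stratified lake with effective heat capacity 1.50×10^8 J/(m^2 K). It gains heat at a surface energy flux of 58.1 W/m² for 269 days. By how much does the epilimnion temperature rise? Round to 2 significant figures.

9.0 K

Areal heat capacity C = 1.50×10^8 J/(m^2 K) (given).
Net heat input Q = F Δt = 58.1 × (269 days × 86400 s/day) = 1.35×10^9 J/m².
ΔT = Q / C = 1.35×10^9 / 1.50×10^8 = 9.00 K.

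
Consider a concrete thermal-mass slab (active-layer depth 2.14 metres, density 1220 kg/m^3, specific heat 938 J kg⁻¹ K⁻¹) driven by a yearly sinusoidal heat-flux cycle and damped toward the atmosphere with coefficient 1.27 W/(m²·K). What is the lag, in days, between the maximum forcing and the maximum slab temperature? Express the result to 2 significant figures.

21 days

Areal heat capacity C = ρ c_p D = 1220 × 938 × 2.14 = 2.45×10^6 J/(m^2 K).
ω = 2π / 3.15×10^7 s = 1.99×10^-7 s⁻¹.
Phase lag φ = arctan(Cω/λ) = arctan(0.488/1.27) = 0.367 rad.
Time lag = φ / ω = 0.367 / 1.99×10^-7 = 1.84×10^6 s = 21.3 days.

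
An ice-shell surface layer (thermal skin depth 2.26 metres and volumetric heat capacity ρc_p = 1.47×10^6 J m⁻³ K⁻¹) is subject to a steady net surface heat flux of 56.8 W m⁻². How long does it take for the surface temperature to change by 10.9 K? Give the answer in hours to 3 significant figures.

177 hours

Areal heat capacity C = ρc_p × D = 1.47×10^6 × 2.26 = 3.32×10^6 J m⁻² K⁻¹.
Time required: Δt = C ΔT / F = 3.32×10^6 × 10.9 / 56.8 = 6.38×10^5 s.
In hours: 6.38×10^5 s / (3600 s/hour) = 177 hours.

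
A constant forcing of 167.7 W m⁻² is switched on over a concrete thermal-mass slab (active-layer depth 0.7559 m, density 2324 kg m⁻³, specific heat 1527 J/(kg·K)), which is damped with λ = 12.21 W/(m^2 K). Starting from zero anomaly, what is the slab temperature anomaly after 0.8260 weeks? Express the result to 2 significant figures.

Areal heat capacity C = ρ c_p D = 2324 × 1527 × 0.7559 = 2.68×10^6 J m⁻² K⁻¹.
τ = C / λ = 2.68×10^6 / 12.21 = 2.20×10^5 s.
Equilibrium anomaly ΔT_eq = F / λ = 167.7 / 12.21 = 13.7 K.
t = 0.8260 weeks = 5.00×10^5 s, so t/τ = 2.27.
ΔT(t) = ΔT_eq (1 − e^(−t/τ)) = 13.7 × (1 − e^−2.27) = 12.3 K.

12 K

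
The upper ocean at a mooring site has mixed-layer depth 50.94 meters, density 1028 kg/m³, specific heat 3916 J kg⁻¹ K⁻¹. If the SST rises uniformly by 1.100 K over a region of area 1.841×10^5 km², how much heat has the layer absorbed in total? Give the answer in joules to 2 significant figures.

Areal heat capacity C = ρ c_p D = 1028 × 3916 × 50.94 = 2.05×10^8 J/(m²·K).
Heat per unit area: q = C ΔT = 2.05×10^8 × 1.100 = 2.26×10^8 J/m².
Total heat: Q = q × A = 2.26×10^8 × (1.841×10^5 × 10⁶ m²) = 4.15×10^19 J.

4.2×10^19 J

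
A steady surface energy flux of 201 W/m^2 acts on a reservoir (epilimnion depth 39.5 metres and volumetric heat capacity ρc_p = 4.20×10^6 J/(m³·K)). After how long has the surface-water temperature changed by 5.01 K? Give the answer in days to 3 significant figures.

47.9 days

Areal heat capacity C = ρc_p × D = 4.20×10^6 × 39.5 = 1.66×10^8 J m⁻² K⁻¹.
Time required: Δt = C ΔT / F = 1.66×10^8 × 5.01 / 201 = 4.14×10^6 s.
In days: 4.14×10^6 s / (86400 s/day) = 47.9 days.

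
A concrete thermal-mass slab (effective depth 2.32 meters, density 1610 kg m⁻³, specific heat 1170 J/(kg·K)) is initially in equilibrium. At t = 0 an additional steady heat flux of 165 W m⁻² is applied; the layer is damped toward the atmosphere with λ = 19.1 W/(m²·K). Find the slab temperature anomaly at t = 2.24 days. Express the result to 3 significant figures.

Areal heat capacity C = ρ c_p D = 1610 × 1170 × 2.32 = 4.37×10^6 J/(m^2 K).
τ = C / λ = 4.37×10^6 / 19.1 = 2.29×10^5 s.
Equilibrium anomaly ΔT_eq = F / λ = 165 / 19.1 = 8.64 K.
t = 2.24 days = 1.94×10^5 s, so t/τ = 0.846.
ΔT(t) = ΔT_eq (1 − e^(−t/τ)) = 8.64 × (1 − e^−0.846) = 4.93 K.

4.93 K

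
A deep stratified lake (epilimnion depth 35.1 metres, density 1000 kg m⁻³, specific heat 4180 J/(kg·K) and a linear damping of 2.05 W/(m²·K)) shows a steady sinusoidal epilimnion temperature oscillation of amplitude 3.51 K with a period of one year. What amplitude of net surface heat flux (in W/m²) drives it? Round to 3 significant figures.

103

Areal heat capacity C = ρ c_p D = 1000 × 4180 × 35.1 = 1.47×10^8 J/(m²·K).
ω = 2π / 3.15×10^7 s = 1.99×10^-7 s⁻¹.
√((Cω)² + λ²) = √((29.2)² + 2.05²) = 29.3 W/(m²·K).
F₀ = A × √((Cω)²+λ²) = 3.51 × 29.3 = 103 W/m².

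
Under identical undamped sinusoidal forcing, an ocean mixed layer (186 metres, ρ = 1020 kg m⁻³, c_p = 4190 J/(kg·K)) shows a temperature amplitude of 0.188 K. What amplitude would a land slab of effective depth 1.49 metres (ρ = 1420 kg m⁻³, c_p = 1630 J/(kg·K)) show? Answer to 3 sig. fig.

43.3 K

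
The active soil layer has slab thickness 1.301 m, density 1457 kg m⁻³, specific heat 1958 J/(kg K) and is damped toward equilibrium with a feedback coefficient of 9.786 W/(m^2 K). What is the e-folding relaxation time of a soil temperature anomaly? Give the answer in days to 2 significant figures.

4.4 days

Areal heat capacity C = ρ c_p D = 1457 × 1958 × 1.301 = 3.71×10^6 J m⁻² K⁻¹.
Relaxation time τ = C / λ = 3.71×10^6 / 9.786 = 3.79×10^5 s.
In days: 3.79×10^5 s / (86400 s/day) = 4.39 days.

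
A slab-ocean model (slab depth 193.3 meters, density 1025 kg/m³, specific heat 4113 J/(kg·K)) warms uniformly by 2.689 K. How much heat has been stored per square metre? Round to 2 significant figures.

2.2×10^9

Areal heat capacity C = ρ c_p D = 1025 × 4113 × 193.3 = 8.15×10^8 J/(m^2 K).
ΔQ = C ΔT = 8.15×10^8 × 2.689 = 2.19×10^9 J/m².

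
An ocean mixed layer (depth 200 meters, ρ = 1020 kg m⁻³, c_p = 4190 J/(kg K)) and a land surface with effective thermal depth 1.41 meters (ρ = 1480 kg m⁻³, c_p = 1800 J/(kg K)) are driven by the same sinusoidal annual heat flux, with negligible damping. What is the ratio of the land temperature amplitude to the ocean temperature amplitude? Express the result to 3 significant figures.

228

C_ocean = 1020 × 4190 × 200 = 8.55×10^8 J/(m²·K).
C_land = 1480 × 1800 × 1.41 = 3.76×10^6 J/(m²·K).
Undamped amplitude ∝ 1/C, so A_land/A_ocean = C_ocean/C_land = 228.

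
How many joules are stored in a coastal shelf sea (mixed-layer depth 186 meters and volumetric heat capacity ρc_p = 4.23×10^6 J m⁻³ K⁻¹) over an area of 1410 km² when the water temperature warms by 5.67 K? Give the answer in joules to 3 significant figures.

6.29×10^18 J

Areal heat capacity C = ρc_p × D = 4.23×10^6 × 186 = 7.87×10^8 J/(m²·K).
Heat per unit area: q = C ΔT = 7.87×10^8 × 5.67 = 4.46×10^9 J/m².
Total heat: Q = q × A = 4.46×10^9 × (1410 × 10⁶ m²) = 6.29×10^18 J.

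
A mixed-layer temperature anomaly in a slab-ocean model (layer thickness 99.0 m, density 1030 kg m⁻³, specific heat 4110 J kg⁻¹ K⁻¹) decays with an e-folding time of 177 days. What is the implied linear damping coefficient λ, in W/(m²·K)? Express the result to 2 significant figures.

27

Areal heat capacity C = ρ c_p D = 1030 × 4110 × 99.0 = 4.19×10^8 J/(m^2 K).
τ = 177 days = 1.53×10^7 s.
λ = C / τ = 4.19×10^8 / 1.53×10^7 = 27.4 W/(m²·K).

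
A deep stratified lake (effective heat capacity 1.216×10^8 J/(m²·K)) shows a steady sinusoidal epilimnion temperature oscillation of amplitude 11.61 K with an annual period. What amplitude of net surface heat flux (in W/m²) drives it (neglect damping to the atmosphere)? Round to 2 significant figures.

280

Areal heat capacity C = 1.216×10^8 J/(m²·K) (given).
ω = 2π / 3.15×10^7 s = 1.99×10^-7 s⁻¹.
Cω = 1.22×10^8 × 1.99×10^-7 = 24.2 W/(m²·K).
F₀ = A × Cω = 11.61 × 24.2 = 281 W/m².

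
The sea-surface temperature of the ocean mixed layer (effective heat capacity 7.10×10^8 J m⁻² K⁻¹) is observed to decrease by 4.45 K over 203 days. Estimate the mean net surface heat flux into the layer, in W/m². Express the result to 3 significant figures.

-180

Areal heat capacity C = 7.10×10^8 J m⁻² K⁻¹ (given).
Required heat per unit area: Q = C ΔT = 7.10×10^8 × -4.45 = -3.16×10^9 J/m².
Flux F = Q / Δt = -3.16×10^9 / 1.75×10^7 s = -180 W/m².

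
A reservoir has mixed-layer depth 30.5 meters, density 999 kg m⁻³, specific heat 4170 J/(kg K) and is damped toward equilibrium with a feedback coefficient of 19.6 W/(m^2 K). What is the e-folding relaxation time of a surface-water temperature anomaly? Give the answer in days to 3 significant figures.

75.0 days

Areal heat capacity C = ρ c_p D = 999 × 4170 × 30.5 = 1.27×10^8 J m⁻² K⁻¹.
Relaxation time τ = C / λ = 1.27×10^8 / 19.6 = 6.48×10^6 s.
In days: 6.48×10^6 s / (86400 s/day) = 75.0 days.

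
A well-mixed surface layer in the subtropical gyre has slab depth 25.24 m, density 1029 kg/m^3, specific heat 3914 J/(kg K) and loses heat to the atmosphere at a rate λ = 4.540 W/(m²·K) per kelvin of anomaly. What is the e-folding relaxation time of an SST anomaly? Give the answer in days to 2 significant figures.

260 days

Areal heat capacity C = ρ c_p D = 1029 × 3914 × 25.24 = 1.02×10^8 J/(m²·K).
Relaxation time τ = C / λ = 1.02×10^8 / 4.540 = 2.24×10^7 s.
In days: 2.24×10^7 s / (86400 s/day) = 259 days.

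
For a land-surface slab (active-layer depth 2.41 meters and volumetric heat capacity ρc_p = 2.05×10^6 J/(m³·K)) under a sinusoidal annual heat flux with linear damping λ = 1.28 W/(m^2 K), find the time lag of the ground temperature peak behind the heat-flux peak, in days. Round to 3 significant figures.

Areal heat capacity C = ρc_p × D = 2.05×10^6 × 2.41 = 4.94×10^6 J m⁻² K⁻¹.
ω = 2π / 3.15×10^7 s = 1.99×10^-7 s⁻¹.
Phase lag φ = arctan(Cω/λ) = arctan(0.984/1.28) = 0.656 rad.
Time lag = φ / ω = 0.656 / 1.99×10^-7 = 3.29×10^6 s = 38.1 days.

38.1 days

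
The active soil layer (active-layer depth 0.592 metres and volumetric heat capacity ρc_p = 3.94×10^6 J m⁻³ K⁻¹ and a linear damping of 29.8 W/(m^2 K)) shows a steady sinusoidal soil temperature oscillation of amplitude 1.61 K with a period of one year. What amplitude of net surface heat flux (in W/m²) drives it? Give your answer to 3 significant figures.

48.0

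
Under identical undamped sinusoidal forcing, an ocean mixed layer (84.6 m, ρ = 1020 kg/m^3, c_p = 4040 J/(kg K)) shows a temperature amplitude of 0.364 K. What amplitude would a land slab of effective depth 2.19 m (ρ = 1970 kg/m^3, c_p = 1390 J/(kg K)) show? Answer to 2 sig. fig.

C_ocean = 3.49×10^8 J/(m²·K); C_land = 6.00×10^6 J/(m²·K).
A ∝ 1/C ⇒ A_land = A_ocean × C_ocean/C_land = 0.364 × 58.1 = 21.2 K.

21 K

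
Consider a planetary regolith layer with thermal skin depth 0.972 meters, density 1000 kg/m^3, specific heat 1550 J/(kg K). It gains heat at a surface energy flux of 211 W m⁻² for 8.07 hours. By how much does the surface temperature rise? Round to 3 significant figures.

4.07 K

Areal heat capacity C = ρ c_p D = 1000 × 1550 × 0.972 = 1.51×10^6 J/(m^2 K).
Net heat input Q = F Δt = 211 × (8.07 hours × 3600 s/hour) = 6.13×10^6 J/m².
ΔT = Q / C = 6.13×10^6 / 1.51×10^6 = 4.07 K.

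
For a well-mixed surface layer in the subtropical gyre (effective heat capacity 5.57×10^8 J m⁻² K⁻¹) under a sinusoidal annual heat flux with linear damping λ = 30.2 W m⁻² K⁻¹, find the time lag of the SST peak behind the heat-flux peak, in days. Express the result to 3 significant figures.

Areal heat capacity C = 5.57×10^8 J m⁻² K⁻¹ (given).
ω = 2π / 3.15×10^7 s = 1.99×10^-7 s⁻¹.
Phase lag φ = arctan(Cω/λ) = arctan(111/30.2) = 1.31 rad.
Time lag = φ / ω = 1.31 / 1.99×10^-7 = 6.55×10^6 s = 75.8 days.

75.8 days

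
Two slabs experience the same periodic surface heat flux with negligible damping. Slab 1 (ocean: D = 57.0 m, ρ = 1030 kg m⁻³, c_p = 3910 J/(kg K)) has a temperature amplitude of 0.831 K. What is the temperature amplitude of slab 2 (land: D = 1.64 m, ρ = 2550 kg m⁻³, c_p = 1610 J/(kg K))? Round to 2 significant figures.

28 K

C_ocean = 2.30×10^8 J/(m²·K); C_land = 6.73×10^6 J/(m²·K).
A ∝ 1/C ⇒ A_land = A_ocean × C_ocean/C_land = 0.831 × 34.1 = 28.3 K.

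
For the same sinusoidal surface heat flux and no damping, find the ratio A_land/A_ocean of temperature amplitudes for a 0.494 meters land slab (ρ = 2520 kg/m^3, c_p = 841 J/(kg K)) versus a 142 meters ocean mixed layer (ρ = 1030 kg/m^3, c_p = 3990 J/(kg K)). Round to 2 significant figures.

560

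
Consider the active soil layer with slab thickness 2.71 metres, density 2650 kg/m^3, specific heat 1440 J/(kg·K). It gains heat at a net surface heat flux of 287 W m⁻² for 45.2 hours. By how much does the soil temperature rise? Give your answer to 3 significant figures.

Areal heat capacity C = ρ c_p D = 2650 × 1440 × 2.71 = 1.03×10^7 J m⁻² K⁻¹.
Net heat input Q = F Δt = 287 × (45.2 hours × 3600 s/hour) = 4.67×10^7 J/m².
ΔT = Q / C = 4.67×10^7 / 1.03×10^7 = 4.52 K.

4.52 K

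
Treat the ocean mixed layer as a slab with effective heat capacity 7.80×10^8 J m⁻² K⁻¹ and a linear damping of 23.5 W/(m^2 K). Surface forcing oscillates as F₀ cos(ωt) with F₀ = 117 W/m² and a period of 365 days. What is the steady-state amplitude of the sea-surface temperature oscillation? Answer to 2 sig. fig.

0.74 K

Areal heat capacity C = 7.80×10^8 J m⁻² K⁻¹ (given).
Angular frequency ω = 2π / T = 2π / 3.15×10^7 s = 1.99×10^-7 s⁻¹.
√((Cω)² + λ²) = √((155)² + 23.5²) = 157 W/(m²·K).
Amplitude A = F₀ / √((Cω)²+λ²) = 117 / 157 = 0.744 K.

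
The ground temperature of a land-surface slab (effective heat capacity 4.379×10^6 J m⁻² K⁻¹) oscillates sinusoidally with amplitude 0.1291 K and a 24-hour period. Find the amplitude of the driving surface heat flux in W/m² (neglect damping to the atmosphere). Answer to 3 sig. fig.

41.1

Areal heat capacity C = 4.379×10^6 J m⁻² K⁻¹ (given).
ω = 2π / 86400 s = 7.27×10^-5 s⁻¹.
Cω = 4.38×10^6 × 7.27×10^-5 = 318 W/(m²·K).
F₀ = A × Cω = 0.1291 × 318 = 41.1 W/m².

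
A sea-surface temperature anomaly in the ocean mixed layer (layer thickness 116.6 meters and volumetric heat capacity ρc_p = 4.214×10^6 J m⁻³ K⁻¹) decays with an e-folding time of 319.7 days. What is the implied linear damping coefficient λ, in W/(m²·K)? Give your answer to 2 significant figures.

18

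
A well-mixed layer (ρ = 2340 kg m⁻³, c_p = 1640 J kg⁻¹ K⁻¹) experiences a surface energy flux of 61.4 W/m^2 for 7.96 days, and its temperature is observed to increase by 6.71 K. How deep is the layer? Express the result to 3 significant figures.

1.64 m

Heat input Q = F Δt = 61.4 × 6.88×10^5 s = 4.22×10^7 J/m².
Required areal heat capacity C = Q / ΔT = 6.29×10^6 J/(m²·K).
Depth D = C / (ρ c_p) = 6.29×10^6 / (2340 × 1640) = 1.64 m.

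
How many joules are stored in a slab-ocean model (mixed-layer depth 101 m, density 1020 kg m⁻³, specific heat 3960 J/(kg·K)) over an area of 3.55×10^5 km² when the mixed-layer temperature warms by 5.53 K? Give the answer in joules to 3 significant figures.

8.01×10^20 J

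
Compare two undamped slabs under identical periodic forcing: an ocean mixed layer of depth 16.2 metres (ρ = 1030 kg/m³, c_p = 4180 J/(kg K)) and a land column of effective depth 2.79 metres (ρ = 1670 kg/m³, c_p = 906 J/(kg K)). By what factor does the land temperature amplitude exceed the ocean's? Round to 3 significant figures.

16.5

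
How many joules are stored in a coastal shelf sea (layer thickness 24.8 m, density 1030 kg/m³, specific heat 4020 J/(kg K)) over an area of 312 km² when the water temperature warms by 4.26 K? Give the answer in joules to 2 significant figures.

1.4×10^17 J

Areal heat capacity C = ρ c_p D = 1030 × 4020 × 24.8 = 1.03×10^8 J/(m^2 K).
Heat per unit area: q = C ΔT = 1.03×10^8 × 4.26 = 4.37×10^8 J/m².
Total heat: Q = q × A = 4.37×10^8 × (312 × 10⁶ m²) = 1.36×10^17 J.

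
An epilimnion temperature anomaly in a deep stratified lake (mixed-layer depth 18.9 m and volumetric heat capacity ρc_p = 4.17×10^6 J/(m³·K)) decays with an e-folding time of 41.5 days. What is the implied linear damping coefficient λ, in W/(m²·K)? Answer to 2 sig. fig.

Areal heat capacity C = ρc_p × D = 4.17×10^6 × 18.9 = 7.88×10^7 J/(m²·K).
τ = 41.5 days = 3.59×10^6 s.
λ = C / τ = 7.88×10^7 / 3.59×10^6 = 22.0 W/(m²·K).

22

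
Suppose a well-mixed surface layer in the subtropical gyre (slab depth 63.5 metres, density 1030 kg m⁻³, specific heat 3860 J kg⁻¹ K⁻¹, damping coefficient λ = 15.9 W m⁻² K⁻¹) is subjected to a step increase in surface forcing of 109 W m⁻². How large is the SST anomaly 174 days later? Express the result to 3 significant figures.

Areal heat capacity C = ρ c_p D = 1030 × 3860 × 63.5 = 2.52×10^8 J m⁻² K⁻¹.
τ = C / λ = 2.52×10^8 / 15.9 = 1.59×10^7 s.
Equilibrium anomaly ΔT_eq = F / λ = 109 / 15.9 = 6.86 K.
t = 174 days = 1.50×10^7 s, so t/τ = 0.947.
ΔT(t) = ΔT_eq (1 − e^(−t/τ)) = 6.86 × (1 − e^−0.947) = 4.20 K.

4.20 K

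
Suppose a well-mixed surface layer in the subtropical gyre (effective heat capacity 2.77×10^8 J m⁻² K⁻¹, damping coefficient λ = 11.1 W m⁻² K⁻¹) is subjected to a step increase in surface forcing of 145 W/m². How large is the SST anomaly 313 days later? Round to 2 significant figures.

Areal heat capacity C = 2.77×10^8 J m⁻² K⁻¹ (given).
τ = C / λ = 2.77×10^8 / 11.1 = 2.50×10^7 s.
Equilibrium anomaly ΔT_eq = F / λ = 145 / 11.1 = 13.1 K.
t = 313 days = 2.70×10^7 s, so t/τ = 1.08.
ΔT(t) = ΔT_eq (1 − e^(−t/τ)) = 13.1 × (1 − e^−1.08) = 8.64 K.

8.6 K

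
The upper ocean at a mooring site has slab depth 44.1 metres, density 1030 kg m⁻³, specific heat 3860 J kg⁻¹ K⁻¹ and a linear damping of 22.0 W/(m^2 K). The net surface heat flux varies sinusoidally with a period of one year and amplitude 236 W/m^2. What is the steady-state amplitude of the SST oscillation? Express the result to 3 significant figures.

5.72 K

Areal heat capacity C = ρ c_p D = 1030 × 3860 × 44.1 = 1.75×10^8 J/(m^2 K).
Angular frequency ω = 2π / T = 2π / 3.15×10^7 s = 1.99×10^-7 s⁻¹.
√((Cω)² + λ²) = √((34.9)² + 22.0²) = 41.3 W/(m²·K).
Amplitude A = F₀ / √((Cω)²+λ²) = 236 / 41.3 = 5.72 K.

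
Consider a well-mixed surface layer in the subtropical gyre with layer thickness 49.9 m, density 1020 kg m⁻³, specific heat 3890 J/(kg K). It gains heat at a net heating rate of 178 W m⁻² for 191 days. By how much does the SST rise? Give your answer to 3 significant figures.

Areal heat capacity C = ρ c_p D = 1020 × 3890 × 49.9 = 1.98×10^8 J/(m²·K).
Net heat input Q = F Δt = 178 × (191 days × 86400 s/day) = 2.94×10^9 J/m².
ΔT = Q / C = 2.94×10^9 / 1.98×10^8 = 14.8 K.

14.8 K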